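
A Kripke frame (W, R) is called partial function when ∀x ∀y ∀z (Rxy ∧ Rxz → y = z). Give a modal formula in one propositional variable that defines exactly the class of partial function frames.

◇s → □s

A defining formula is ◇s → □s (the CD axiom).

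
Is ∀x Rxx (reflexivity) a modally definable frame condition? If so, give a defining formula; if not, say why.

The condition is reflexivity. A defining modal formula is □p → p.

Yes — defined by □p → p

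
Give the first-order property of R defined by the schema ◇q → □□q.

This is a Sahlqvist (Geach-type) schema ◇^1□^0q → □^2◇^0q.
Minimal-valuation argument: fix x; take any y with xR^1y and any z with xR^2z. Set V(q) to the set of worlds R-reachable from y in exactly 0 steps. Then □^0q holds at y, so the antecedent holds at x; validity forces ◇^0q at z, giving a w with zR^0w and yR^0w.
First-order correspondent: ∀x ∀y ∀z ((xRy ∧ xR²z) → ∃w (y = w ∧ z = w)).

∀x ∀y ∀z ((xRy ∧ xR²z) → ∃w (y = w ∧ z = w))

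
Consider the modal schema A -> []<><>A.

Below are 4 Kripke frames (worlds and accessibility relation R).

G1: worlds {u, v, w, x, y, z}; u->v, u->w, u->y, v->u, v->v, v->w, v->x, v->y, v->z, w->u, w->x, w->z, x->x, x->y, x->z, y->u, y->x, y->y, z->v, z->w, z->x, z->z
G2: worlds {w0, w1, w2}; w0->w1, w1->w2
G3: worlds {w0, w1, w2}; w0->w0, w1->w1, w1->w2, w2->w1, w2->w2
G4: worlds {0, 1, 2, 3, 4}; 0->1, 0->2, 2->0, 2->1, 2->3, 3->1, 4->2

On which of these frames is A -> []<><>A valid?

G3

This is the axiom for a generalized confluence (Geach) condition; its first-order frame correspondent is forall x forall z (xRz -> exists w (x = w & z R^2 w)).
G1: fails — uRw but no t with u=t and wR²t.
G2: fails — w0Rw1 but no w with w0=w and w1R²w.
G3: ✓.
G4: fails — 0R1 but no w with 0=w and 1R²w.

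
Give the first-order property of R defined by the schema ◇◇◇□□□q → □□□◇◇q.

∀x ∀y ∀z ((xR³y ∧ xR³z) → ∃w (yR³w ∧ zR²w))

This is a Sahlqvist (Geach-type) schema ◇^3□^3q → □^3◇^2q.
Minimal-valuation argument: fix x; take any y with xR^3y and any z with xR^3z. Set V(q) to the set of worlds R-reachable from y in exactly 3 steps. Then □^3q holds at y, so the antecedent holds at x; validity forces ◇^2q at z, giving a w with zR^2w and yR^3w.
First-order correspondent: ∀x ∀y ∀z ((xR³y ∧ xR³z) → ∃w (yR³w ∧ zR²w)).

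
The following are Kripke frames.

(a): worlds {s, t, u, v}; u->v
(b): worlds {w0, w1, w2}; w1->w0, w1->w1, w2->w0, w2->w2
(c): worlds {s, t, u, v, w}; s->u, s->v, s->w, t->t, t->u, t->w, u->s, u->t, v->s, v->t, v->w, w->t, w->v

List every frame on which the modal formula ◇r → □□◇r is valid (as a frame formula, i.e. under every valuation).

(a)

This is the axiom for a generalized confluence (Geach) condition; its first-order frame correspondent is ∀x ∀y ∀z ((xRy ∧ xR²z) → ∃w (y = w ∧ zRw)).
(a): satisfies the condition.
(b): fails — w1Rw0, w1R²w0 but no w with w0=w and w0Rw.
(c): fails — sRu, sR²v but no w* with u=w* and vRw*.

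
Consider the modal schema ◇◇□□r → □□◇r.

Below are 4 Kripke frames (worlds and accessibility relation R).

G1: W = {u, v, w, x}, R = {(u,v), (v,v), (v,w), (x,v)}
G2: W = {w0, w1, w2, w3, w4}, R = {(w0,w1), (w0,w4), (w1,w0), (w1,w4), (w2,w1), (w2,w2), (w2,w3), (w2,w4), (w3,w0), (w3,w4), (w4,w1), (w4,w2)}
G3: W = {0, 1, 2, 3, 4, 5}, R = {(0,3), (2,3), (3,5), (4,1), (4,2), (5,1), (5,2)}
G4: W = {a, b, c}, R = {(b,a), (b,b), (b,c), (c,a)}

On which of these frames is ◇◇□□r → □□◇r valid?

The schema corresponds to a generalized confluence (Geach) condition: ∀x ∀y ∀z ((xR²y ∧ xR²z) → ∃w (yR²w ∧ zRw)).
G1: fails — uR²v, uR²w but no t with vR²t and wRt.
G2: satisfies the condition.
G3: fails — 0R²5, 0R²5 but no w with 5R²w and 5Rw.
G4: fails — bR²a, bR²a but no w with aR²w and aRw.

G2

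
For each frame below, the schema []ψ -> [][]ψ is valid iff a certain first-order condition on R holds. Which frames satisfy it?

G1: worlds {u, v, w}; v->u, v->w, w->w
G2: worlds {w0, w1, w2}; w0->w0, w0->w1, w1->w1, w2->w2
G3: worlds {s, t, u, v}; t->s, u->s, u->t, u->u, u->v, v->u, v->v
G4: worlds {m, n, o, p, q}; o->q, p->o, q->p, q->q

G1, G2

This is the axiom for transitivity; its first-order frame correspondent is forall x forall y forall z (Rxy & Ryz -> Rxz).
G1: holds.
G2: holds.
G3: fails — Rvu and Rut but not Rvt.
G4: fails — Rpo and Roq but not Rpq.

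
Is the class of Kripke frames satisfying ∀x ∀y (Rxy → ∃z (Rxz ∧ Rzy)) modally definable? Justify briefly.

Definable; □□r → □r defines it

This is a Sahlqvist condition; the C4 axiom □□r → □r defines it.
Suppose □□r→□r is valid. Take Rxy and set V(r)={w : xR²w}. Then □□r at x, so □r at x, so r at y, i.e. ∃z(Rxz∧Rzy).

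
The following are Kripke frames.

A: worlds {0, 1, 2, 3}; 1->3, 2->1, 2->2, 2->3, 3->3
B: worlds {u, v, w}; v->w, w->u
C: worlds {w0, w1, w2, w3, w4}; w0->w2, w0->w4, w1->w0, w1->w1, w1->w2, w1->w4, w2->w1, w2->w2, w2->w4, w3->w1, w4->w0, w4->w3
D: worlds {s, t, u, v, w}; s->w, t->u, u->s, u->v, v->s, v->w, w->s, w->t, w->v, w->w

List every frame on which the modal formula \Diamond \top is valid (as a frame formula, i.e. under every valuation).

The schema corresponds to seriality: \forall x \exists y Rxy.
A: fails — world 0 has no successor.
B: fails — world u has no successor.
C: condition met.
D: condition met.
Valid on: C, D.

C, D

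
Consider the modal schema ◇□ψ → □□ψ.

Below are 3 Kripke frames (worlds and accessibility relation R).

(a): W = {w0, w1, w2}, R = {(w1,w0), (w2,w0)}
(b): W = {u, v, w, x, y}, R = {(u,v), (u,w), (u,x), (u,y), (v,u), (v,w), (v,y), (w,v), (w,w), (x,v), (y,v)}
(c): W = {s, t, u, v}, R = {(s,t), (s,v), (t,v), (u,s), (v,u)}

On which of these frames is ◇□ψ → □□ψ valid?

Frame correspondent (Sahlqvist): ∀x ∀y ∀z ((xRy ∧ xR²z) → ∃w (yRw ∧ z = w)) — i.e. a generalized confluence (Geach) condition.
(a): condition met.
(b): fails — uRv, uR²v but no t with vRt and v=t.
(c): fails — sRt, sR²u but no w with tRw and u=w.
Valid on: (a).

(a)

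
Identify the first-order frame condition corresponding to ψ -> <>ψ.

reflexivity: forall x Rxx

Equivalently (dual form): □ψ → ψ.
Suppose □ψ→ψ is valid. At any x set V(ψ)={w : Rxw}. Then □ψ holds at x, so ψ holds at x, i.e. Rxx.
The converse is a direct semantic check.
So the correspondent is reflexivity.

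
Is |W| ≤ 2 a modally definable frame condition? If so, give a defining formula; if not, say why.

Any modally definable frame class is closed under disjoint unions.
Any modal formula valid on each of 3 disjoint one-world frames is valid on their disjoint union (validity is preserved under disjoint unions). Each one-world frame has |W|=1≤2, but the union has |W|=3.
So no modal formula (or set of formulas) defines exactly the |W|≤2 frames.

Not modally definable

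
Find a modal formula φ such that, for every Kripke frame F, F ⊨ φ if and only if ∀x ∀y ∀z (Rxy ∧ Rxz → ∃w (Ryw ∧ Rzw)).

A defining formula is ◇□s → □◇s (the .2 axiom).
Suppose ◇□s→□◇s is valid. Take Rxy, Rxz and set V(s)={w : Ryw}. Then □s at y so ◇□s at x, so □◇s at x, so ◇s at z, giving w with Rzw and Ryw.

◇□s → □◇s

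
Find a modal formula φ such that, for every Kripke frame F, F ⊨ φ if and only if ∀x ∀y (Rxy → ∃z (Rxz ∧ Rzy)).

□□r → □r

A defining formula is □□r → □r (the C4 axiom).
Suppose □□r→□r is valid. Take Rxy and set V(r)={w : xR²w}. Then □□r at x, so □r at x, so r at y, i.e. ∃z(Rxz∧Rzy).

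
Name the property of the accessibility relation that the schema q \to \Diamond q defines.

This is a form of the T axiom.
Its frame correspondent is reflexivity — \forall x Rxx.

Reflexivity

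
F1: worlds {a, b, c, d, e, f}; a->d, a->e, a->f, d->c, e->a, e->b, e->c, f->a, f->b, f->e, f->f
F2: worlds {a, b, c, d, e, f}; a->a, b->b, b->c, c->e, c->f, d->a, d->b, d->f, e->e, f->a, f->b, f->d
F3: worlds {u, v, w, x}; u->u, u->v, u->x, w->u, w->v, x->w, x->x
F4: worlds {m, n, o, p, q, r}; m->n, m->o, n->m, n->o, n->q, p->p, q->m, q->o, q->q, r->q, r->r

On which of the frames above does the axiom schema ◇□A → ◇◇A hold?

F2

This is the axiom for a generalized confluence (Geach) condition; its first-order frame correspondent is ∀x ∀y (xRy → ∃w (yRw ∧ xR²w)).
F1: fails — dRc but no w with cRw and dR²w.
F2: satisfies the condition.
F3: fails — uRv but no t with vRt and uR²t.
F4: fails — mRo but no w with oRw and mR²w.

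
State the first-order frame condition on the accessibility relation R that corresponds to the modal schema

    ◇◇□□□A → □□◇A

∀x ∀y ∀z ((xR²y ∧ xR²z) → ∃w (yR³w ∧ zRw))

This is a Sahlqvist (Geach-type) schema ◇^2□^3A → □^2◇^1A.
Minimal-valuation argument: fix x; take any y with xR^2y and any z with xR^2z. Set V(A) to the set of worlds R-reachable from y in exactly 3 steps. Then □^3A holds at y, so the antecedent holds at x; validity forces ◇^1A at z, giving a w with zR^1w and yR^3w.
First-order correspondent: ∀x ∀y ∀z ((xR²y ∧ xR²z) → ∃w (yR³w ∧ zRw)).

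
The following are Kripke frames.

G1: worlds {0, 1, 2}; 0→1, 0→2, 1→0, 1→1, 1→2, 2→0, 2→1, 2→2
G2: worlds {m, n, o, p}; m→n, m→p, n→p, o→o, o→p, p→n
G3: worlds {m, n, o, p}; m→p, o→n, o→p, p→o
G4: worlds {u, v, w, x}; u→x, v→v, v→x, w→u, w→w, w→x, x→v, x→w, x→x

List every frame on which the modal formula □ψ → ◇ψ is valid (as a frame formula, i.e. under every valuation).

G1, G2, G4

The schema corresponds to seriality: ∀x ∃y Rxy.
G1: condition met.
G2: condition met.
G3: fails — world n has no successor.
G4: condition met.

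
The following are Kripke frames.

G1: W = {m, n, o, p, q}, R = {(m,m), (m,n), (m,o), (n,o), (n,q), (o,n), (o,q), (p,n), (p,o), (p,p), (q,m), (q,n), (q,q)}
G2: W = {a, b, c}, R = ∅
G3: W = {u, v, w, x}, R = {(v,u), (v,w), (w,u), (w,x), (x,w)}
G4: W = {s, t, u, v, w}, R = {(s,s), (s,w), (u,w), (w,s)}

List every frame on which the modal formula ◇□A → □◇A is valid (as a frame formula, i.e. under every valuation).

G1, G2, G4

This is the axiom for convergence; its first-order frame correspondent is ∀x ∀y ∀z (Rxy ∧ Rxz → ∃w (Ryw ∧ Rzw)).
G1: ✓.
G2: ✓.
G3: fails — Rvw and Rvu but w and u have no common successor.
G4: ✓.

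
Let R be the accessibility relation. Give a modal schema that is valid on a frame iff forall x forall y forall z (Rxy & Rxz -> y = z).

◇p → □p

This is partial functionality; the standard corresponding axiom is CD: ◇p → □p.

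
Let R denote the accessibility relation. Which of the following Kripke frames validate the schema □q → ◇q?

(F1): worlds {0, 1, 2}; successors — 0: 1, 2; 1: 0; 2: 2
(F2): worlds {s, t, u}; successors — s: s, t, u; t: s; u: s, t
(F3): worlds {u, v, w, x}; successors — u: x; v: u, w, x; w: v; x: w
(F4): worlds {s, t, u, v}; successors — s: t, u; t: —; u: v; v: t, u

(F1), (F2), (F3)

This is the axiom for seriality; its first-order frame correspondent is ∀x ∃y Rxy.
(F1): holds.
(F2): holds.
(F3): holds.
(F4): fails — world t has no successor.
Valid on: (F1), (F2), (F3).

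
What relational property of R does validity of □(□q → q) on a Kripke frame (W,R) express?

This schema is the T□ axiom.
Its frame correspondent is shift-reflexivity — ∀x ∀y (Rxy → Ryy).

shift-reflexivity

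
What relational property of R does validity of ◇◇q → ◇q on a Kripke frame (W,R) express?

transitivity: ∀x ∀y ∀z (Rxy ∧ Ryz → Rxz)

Replacing q by ¬q and contraposing gives the equivalent schema □q → □□q.
Suppose □q→□□q is valid. Take Rxy, Ryz and set V(q)={w : Rxw}. Then □q at x, so □□q at x, so □q at y, so q at z, i.e. Rxz.
Conversely, any frame satisfying ∀x ∀y ∀z (Rxy ∧ Ryz → Rxz) validates the schema.
Frame condition: ∀x ∀y ∀z (Rxy ∧ Ryz → Rxz).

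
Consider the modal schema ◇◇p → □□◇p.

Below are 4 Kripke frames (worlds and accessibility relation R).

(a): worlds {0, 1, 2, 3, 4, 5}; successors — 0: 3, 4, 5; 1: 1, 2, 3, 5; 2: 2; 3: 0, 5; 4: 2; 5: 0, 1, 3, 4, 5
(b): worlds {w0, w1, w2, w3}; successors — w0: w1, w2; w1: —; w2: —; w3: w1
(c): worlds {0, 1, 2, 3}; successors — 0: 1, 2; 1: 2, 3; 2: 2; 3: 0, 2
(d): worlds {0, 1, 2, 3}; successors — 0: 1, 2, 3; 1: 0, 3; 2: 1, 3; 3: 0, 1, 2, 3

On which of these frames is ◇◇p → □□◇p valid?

(b)

Frame correspondent (Sahlqvist): ∀x ∀y ∀z ((xR²y ∧ xR²z) → ∃w (y = w ∧ zRw)) — i.e. a generalized confluence (Geach) condition.
(a): fails — 0R²0, 0R²0 but no w with 0=w and 0Rw.
(b): holds.
(c): fails — 0R²3, 0R²2 but no w with 3=w and 2Rw.
(d): fails — 0R²0, 0R²0 but no w with 0=w and 0Rw.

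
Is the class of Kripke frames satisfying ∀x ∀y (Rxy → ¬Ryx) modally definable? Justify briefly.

No

Any modally definable frame class is closed under surjective bounded morphisms.
The 3-cycle (worlds s,t,u with s→t→u→s) is asymmetric. Mapping every world to a single reflexive point • is a surjective bounded morphism, and the reflexive point is not asymmetric (R•• but asymmetry requires ¬R••).
So the class is not modally definable.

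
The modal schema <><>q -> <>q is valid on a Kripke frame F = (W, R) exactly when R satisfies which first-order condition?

Transitivity

Equivalently (dual form): □q → □□q.
Suppose □q→□□q is valid. Take Rxy, Ryz and set V(q)={w : Rxw}. Then □q at x, so □□q at x, so □q at y, so q at z, i.e. Rxz.
The converse is a direct semantic check.
Frame condition: forall x forall y forall z (Rxy & Ryz -> Rxz).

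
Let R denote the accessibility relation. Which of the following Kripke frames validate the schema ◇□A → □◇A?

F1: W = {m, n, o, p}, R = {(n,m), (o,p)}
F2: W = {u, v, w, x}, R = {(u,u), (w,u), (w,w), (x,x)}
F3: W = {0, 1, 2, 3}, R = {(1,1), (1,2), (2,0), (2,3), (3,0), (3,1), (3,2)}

This is the axiom for convergence; its first-order frame correspondent is ∀x ∀y ∀z (Rxy ∧ Rxz → ∃w (Ryw ∧ Rzw)).
F1: fails — Rnm and Rnm but m and m have no common successor.
F2: condition met.
F3: fails — R12 and R11 but 2 and 1 have no common successor.

F2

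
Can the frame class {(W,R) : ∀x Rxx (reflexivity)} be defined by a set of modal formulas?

This is a Sahlqvist condition; the T axiom □r → r defines it.

Definable; □r → r defines it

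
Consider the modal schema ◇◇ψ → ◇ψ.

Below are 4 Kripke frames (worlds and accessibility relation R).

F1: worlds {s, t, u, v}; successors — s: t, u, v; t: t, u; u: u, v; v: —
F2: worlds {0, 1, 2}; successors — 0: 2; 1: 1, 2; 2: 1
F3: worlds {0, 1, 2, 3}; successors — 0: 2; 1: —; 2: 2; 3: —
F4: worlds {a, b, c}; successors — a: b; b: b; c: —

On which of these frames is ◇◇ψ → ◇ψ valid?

The schema corresponds to transitivity: ∀x ∀y ∀z (Rxy ∧ Ryz → Rxz).
F1: fails — Rtu and Ruv but not Rtv.
F2: fails — R21 and R12 but not R22.
F3: condition met.
F4: condition met.
Valid on: F3, F4.

F3, F4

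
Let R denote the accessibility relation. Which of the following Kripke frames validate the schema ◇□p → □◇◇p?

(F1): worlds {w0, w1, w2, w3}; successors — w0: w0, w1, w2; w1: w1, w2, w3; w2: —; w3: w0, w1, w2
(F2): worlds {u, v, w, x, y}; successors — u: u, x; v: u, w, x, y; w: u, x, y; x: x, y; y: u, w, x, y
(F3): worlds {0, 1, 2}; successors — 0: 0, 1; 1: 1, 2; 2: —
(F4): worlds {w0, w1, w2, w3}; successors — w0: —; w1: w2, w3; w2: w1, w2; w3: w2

(F2), (F4)

Frame correspondent (Sahlqvist): ∀x ∀y ∀z ((xRy ∧ xRz) → ∃w (yRw ∧ zR²w)) — i.e. a generalized confluence (Geach) condition.
(F1): fails — w0Rw0, w0Rw2 but no w with w0Rw and w2R²w.
(F2): satisfies the condition.
(F3): fails — 1R1, 1R2 but no w with 1Rw and 2R²w.
(F4): satisfies the condition.
Valid on: (F2), (F4).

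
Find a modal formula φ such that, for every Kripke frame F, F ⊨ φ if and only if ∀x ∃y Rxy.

This is seriality; the standard corresponding axiom is D: □q → ◇q.
Suppose □q→◇q is valid. At any x set V(q)=W. Then □q at x, so ◇q at x, so x has a successor.

□q → ◇q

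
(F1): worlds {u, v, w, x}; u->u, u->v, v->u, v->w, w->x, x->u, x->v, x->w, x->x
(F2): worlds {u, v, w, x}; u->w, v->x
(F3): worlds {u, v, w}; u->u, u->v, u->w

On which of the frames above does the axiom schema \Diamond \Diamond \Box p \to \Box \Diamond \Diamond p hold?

(F2)

The schema corresponds to a generalized confluence (Geach) condition: \forall x \forall y \forall z ((x R^2 y \wedge xRz) \to \exists w (yRw \wedge z R^2 w)).
(F1): fails — uR²w, uRu but no t with wRt and uR²t.
(F2): holds.
(F3): fails — uR²u, uRv but no t with uRt and vR²t.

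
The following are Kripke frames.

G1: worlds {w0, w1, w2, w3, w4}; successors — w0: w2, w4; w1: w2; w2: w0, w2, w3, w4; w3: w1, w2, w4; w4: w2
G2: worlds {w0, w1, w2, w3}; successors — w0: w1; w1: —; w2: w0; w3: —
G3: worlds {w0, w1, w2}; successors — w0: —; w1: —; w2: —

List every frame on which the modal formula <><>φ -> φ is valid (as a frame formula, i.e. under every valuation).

G3

This is the axiom for a generalized confluence (Geach) condition; its first-order frame correspondent is forall x forall y (x R^2 y -> exists w (y = w & x = w)).
G1: fails — w0R²w2 but w2 ≠ w0.
G2: fails — w2R²w1 but w1 ≠ w2.
G3: condition met.
Valid on: G3.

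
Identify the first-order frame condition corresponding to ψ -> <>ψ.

reflexivity: forall x Rxx

This is a form of the T axiom.
Its frame correspondent is reflexivity — forall x Rxx.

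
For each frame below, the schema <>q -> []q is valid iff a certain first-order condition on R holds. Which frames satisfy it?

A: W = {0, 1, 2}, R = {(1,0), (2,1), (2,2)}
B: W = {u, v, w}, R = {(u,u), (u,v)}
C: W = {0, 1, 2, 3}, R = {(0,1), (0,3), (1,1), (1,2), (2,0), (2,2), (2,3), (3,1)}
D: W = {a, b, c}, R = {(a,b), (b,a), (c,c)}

Frame correspondent (Sahlqvist): forall x forall y forall z (Rxy & Rxz -> y = z) — i.e. partial functionality.
A: fails — 2 sees both 1 and 2.
B: fails — u sees both u and v.
C: fails — 0 sees both 1 and 3.
D: condition met.
Valid on: D.

D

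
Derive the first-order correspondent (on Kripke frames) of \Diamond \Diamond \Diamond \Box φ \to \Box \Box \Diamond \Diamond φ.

\forall x \forall y \forall z ((x R^3 y \wedge x R^2 z) \to \exists w (yRw \wedge z R^2 w))

This is a Sahlqvist (Geach-type) schema ◇^3□^1φ → □^2◇^2φ.
First-order correspondent: \forall x \forall y \forall z ((x R^3 y \wedge x R^2 z) \to \exists w (yRw \wedge z R^2 w)).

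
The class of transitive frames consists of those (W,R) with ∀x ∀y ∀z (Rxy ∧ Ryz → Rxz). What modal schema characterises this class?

A defining formula is □r → □□r (the 4 axiom).
Suppose □r→□□r is valid. Take Rxy, Ryz and set V(r)={w : Rxw}. Then □r at x, so □□r at x, so □r at y, so r at z, i.e. Rxz.

□r → □□r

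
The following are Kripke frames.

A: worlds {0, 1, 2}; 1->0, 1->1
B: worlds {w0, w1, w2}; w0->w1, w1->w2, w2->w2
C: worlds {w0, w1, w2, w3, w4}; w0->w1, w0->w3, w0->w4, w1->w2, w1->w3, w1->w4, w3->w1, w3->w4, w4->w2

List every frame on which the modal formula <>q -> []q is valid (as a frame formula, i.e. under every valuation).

B

Frame correspondent (Sahlqvist): forall x forall y forall z (Rxy & Rxz -> y = z) — i.e. partial functionality.
A: fails — 1 sees both 0 and 1.
B: holds.
C: fails — w0 sees both w1 and w3.
Valid on: B.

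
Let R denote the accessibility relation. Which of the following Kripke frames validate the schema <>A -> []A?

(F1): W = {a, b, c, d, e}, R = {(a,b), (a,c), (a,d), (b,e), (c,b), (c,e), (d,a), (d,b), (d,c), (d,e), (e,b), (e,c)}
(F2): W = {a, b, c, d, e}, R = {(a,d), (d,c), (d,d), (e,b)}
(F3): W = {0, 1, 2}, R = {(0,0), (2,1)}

Frame correspondent (Sahlqvist): forall x forall y forall z (Rxy & Rxz -> y = z) — i.e. partial functionality.
(F1): fails — a sees both b and c.
(F2): fails — d sees both c and d.
(F3): satisfies the condition.

(F3)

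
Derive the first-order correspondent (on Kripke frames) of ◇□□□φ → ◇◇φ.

∀x ∀y (xRy → ∃w (yR³w ∧ xR²w))

This is a Sahlqvist (Geach-type) schema ◇^1□^3φ → □^0◇^2φ.
Minimal-valuation argument: fix x; take any y with xR^1y and any z with xR^0z. Set V(φ) to the set of worlds R-reachable from y in exactly 3 steps. Then □^3φ holds at y, so the antecedent holds at x; validity forces ◇^2φ at z, giving a w with zR^2w and yR^3w.
First-order correspondent: ∀x ∀y (xRy → ∃w (yR³w ∧ xR²w)).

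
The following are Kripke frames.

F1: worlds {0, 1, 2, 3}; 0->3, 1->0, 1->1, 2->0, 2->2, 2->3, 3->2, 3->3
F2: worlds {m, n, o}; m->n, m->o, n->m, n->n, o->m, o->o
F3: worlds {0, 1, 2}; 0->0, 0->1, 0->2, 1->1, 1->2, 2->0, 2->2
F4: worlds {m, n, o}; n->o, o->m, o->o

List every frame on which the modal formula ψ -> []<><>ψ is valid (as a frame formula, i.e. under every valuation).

This is the axiom for a generalized confluence (Geach) condition; its first-order frame correspondent is forall x forall z (xRz -> exists w (x = w & z R^2 w)).
F1: fails — 1R0 but no w with 1=w and 0R²w.
F2: holds.
F3: holds.
F4: fails — nRo but no w with n=w and oR²w.

F2, F3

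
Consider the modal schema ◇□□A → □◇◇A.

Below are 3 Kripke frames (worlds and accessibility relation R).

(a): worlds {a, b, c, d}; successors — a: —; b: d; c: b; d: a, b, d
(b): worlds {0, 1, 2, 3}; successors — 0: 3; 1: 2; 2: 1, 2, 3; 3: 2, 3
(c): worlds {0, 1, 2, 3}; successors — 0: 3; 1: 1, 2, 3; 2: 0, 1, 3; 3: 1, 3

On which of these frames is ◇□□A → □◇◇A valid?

(b), (c)

The schema corresponds to a generalized confluence (Geach) condition: ∀x ∀y ∀z ((xRy ∧ xRz) → ∃w (yR²w ∧ zR²w)).
(a): fails — dRa, dRa but no w with aR²w and aR²w.
(b): holds.
(c): holds.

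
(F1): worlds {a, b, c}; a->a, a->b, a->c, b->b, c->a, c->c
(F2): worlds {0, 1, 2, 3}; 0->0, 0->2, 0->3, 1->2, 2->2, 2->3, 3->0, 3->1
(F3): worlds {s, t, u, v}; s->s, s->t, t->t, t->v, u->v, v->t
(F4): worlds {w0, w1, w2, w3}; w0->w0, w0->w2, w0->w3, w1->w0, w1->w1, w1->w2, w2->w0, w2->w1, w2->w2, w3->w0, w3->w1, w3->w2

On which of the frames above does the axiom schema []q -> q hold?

This is the axiom for reflexivity; its first-order frame correspondent is forall x Rxx.
(F1): ✓.
(F2): fails — world 1 does not see itself.
(F3): fails — world u does not see itself.
(F4): fails — world w3 does not see itself.

(F1)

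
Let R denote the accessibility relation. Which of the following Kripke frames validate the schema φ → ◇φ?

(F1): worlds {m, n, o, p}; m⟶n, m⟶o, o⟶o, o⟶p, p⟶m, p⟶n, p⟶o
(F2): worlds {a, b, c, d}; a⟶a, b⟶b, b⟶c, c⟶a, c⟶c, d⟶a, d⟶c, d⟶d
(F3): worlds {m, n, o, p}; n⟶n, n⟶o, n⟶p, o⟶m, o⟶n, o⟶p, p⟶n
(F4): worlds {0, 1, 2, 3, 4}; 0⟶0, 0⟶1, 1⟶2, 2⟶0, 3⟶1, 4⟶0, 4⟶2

(F2)

Frame correspondent (Sahlqvist): ∀x Rxx — i.e. reflexivity.
(F1): fails — world m does not see itself.
(F2): holds.
(F3): fails — world m does not see itself.
(F4): fails — world 1 does not see itself.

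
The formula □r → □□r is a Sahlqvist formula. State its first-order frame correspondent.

Transitivity

This is the 4 axiom.
It corresponds to transitivity: ∀x ∀y ∀z (Rxy ∧ Ryz → Rxz).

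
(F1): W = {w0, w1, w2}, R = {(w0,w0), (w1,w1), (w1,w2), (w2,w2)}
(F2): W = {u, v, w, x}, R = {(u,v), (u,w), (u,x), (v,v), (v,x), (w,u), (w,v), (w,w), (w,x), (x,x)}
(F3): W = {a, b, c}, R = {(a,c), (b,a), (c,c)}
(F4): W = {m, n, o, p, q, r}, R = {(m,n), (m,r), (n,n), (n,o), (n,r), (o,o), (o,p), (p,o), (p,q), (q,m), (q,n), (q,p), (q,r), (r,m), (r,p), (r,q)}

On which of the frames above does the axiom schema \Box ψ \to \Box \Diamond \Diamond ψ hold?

(F1), (F2), (F4)

The schema corresponds to a generalized confluence (Geach) condition: \forall x \forall z (xRz \to \exists w (xRw \wedge z R^2 w)).
(F1): ✓.
(F2): ✓.
(F3): fails — bRa but no w with bRw and aR²w.
(F4): ✓.
Valid on: (F1), (F2), (F4).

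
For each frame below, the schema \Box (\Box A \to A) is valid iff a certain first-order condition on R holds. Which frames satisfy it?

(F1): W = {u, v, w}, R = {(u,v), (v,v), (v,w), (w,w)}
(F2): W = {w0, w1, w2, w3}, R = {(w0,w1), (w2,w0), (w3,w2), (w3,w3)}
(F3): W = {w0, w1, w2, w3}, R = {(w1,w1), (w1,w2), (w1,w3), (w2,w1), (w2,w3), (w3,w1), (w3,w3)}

(F1)

This is the axiom for shift-reflexivity; its first-order frame correspondent is \forall x \forall y (Rxy \to Ryy).
(F1): holds.
(F2): fails — Rw0w1 but not Rw1w1.
(F3): fails — Rw1w2 but not Rw2w2.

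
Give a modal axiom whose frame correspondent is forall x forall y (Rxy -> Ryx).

p → □◇p

This is symmetry; the standard corresponding axiom is B: p → □◇p.
Suppose p→□◇p is valid. Take Rxy and set V(p)={x}. Then p at x, so □◇p at x, so ◇p at y, so some z with Ryz has p; z=x, i.e. Ryx.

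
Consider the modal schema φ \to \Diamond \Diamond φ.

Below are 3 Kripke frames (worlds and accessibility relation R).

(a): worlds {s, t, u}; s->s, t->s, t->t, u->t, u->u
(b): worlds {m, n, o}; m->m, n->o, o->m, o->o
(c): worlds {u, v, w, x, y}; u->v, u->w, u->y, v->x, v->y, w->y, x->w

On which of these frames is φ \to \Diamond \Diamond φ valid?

(a)

The schema corresponds to a generalized confluence (Geach) condition: \forall x \exists w (x = w \wedge x R^2 w).
(a): satisfies the condition.
(b): fails — at n but no w with n=w and nR²w.
(c): fails — at u but no t with u=t and uR²t.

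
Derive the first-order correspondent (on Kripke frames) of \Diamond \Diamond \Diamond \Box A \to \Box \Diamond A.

\forall x \forall y \forall z ((x R^3 y \wedge xRz) \to \exists w (yRw \wedge zRw))

This is a Sahlqvist (Geach-type) schema ◇^3□^1A → □^1◇^1A.
First-order correspondent: \forall x \forall y \forall z ((x R^3 y \wedge xRz) \to \exists w (yRw \wedge zRw)).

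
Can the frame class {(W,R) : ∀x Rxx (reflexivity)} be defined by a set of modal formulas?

Yes, by □q → q

This is a Sahlqvist condition; the T axiom □q → q defines it.
Suppose □q→q is valid. At any x set V(q)={w : Rxw}. Then □q holds at x, so q holds at x, i.e. Rxx.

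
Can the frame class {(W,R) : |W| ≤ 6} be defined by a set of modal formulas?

Any modally definable frame class is closed under disjoint unions.
Any modal formula valid on each of 7 disjoint one-world frames is valid on their disjoint union (validity is preserved under disjoint unions). Each one-world frame has |W|=1≤6, but the union has |W|=7.
So the class is not modally definable.

Not definable by any modal formula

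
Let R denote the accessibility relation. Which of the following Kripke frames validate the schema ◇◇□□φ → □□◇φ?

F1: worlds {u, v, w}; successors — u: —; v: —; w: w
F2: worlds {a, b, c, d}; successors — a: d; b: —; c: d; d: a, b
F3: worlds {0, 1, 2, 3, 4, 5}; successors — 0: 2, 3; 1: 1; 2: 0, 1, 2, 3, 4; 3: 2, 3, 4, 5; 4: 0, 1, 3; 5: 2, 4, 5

The schema corresponds to a generalized confluence (Geach) condition: ∀x ∀y ∀z ((xR²y ∧ xR²z) → ∃w (yR²w ∧ zRw)).
F1: ✓.
F2: fails — aR²a, aR²a but no w with aR²w and aRw.
F3: fails — 0R²1, 0R²0 but no w with 1R²w and 0Rw.

F1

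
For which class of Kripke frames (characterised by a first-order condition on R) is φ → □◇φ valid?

Suppose φ→□◇φ is valid. Take Rxy and set V(φ)={x}. Then φ at x, so □◇φ at x, so ◇φ at y, so some z with Ryz has φ; z=x, i.e. Ryx.
Conversely, on a frame with symmetry the schema holds at every world under every valuation.
So the correspondent is symmetry.

Symmetry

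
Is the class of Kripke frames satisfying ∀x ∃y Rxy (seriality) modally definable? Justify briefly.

Yes — defined by □p → ◇p

Yes: it is seriality, defined by the D schema □p → ◇p.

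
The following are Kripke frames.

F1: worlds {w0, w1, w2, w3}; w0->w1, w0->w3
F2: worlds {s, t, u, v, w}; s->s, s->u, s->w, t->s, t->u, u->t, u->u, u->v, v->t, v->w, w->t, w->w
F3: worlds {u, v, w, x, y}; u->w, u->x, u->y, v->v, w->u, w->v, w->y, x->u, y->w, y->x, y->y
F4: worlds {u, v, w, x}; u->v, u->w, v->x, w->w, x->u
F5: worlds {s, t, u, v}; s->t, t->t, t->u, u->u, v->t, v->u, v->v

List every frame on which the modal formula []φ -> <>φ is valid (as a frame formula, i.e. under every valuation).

Frame correspondent (Sahlqvist): forall x exists y Rxy — i.e. seriality.
F1: fails — world w1 has no successor.
F2: satisfies the condition.
F3: satisfies the condition.
F4: satisfies the condition.
F5: satisfies the condition.

F2, F3, F4, F5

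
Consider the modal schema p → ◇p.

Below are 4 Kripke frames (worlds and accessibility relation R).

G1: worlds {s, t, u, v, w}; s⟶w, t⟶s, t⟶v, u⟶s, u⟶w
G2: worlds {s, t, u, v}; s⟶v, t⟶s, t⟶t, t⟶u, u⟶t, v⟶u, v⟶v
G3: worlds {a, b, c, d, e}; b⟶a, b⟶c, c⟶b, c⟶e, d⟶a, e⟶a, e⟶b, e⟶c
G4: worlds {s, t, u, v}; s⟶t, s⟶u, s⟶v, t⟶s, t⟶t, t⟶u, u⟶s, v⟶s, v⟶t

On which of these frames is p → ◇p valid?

The schema corresponds to reflexivity: ∀x Rxx.
G1: fails — world s does not see itself.
G2: fails — world s does not see itself.
G3: fails — world a does not see itself.
G4: fails — world s does not see itself.
Valid on no frame.

none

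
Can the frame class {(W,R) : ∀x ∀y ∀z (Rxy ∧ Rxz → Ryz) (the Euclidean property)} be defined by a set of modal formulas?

Yes, by ◇r → □◇r

Yes: it is the Euclidean property, defined by the 5 schema ◇r → □◇r.
Suppose ◇r→□◇r is valid. Take Rxy, Rxz and set V(r)={y}. Then ◇r at x, so □◇r at x, so ◇r at z, so some w with Rzw has r; w=y, i.e. Rzy. By symmetry of the argument, Ryz.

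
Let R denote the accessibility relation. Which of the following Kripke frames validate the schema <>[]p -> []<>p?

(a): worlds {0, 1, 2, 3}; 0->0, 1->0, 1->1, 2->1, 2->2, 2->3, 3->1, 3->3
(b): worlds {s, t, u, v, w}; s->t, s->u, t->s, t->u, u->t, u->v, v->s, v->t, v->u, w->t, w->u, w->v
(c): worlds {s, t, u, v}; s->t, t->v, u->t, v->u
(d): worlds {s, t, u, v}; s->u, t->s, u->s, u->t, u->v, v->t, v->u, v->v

(a), (c)

The schema corresponds to convergence: forall x forall y forall z (Rxy & Rxz -> exists w (Ryw & Rzw)).
(a): satisfies the condition.
(b): fails — Rsu and Rst but u and t have no common successor.
(c): satisfies the condition.
(d): fails — Ruv and Rut but v and t have no common successor.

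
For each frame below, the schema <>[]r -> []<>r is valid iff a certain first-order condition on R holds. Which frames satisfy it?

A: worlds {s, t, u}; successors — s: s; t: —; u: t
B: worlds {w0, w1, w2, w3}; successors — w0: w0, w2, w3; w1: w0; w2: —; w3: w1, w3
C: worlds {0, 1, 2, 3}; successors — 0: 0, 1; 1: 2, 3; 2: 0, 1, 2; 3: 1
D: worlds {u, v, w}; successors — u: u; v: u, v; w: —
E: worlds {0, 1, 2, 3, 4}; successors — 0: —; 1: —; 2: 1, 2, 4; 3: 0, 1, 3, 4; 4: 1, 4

This is the axiom for convergence; its first-order frame correspondent is forall x forall y forall z (Rxy & Rxz -> exists w (Ryw & Rzw)).
A: fails — Rut and Rut but t and t have no common successor.
B: fails — Rw0w2 and Rw0w2 but w2 and w2 have no common successor.
C: fails — R00 and R01 but 0 and 1 have no common successor.
D: holds.
E: fails — R22 and R21 but 2 and 1 have no common successor.

D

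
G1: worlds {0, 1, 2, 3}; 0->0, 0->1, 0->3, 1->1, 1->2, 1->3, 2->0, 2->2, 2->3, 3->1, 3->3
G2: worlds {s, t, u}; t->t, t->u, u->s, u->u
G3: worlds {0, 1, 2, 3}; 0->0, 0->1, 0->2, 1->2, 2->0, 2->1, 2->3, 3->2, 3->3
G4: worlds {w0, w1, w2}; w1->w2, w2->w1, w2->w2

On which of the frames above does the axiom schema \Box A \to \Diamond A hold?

Frame correspondent (Sahlqvist): \forall x \exists y Rxy — i.e. seriality.
G1: holds.
G2: fails — world s has no successor.
G3: holds.
G4: fails — world w0 has no successor.

G1, G3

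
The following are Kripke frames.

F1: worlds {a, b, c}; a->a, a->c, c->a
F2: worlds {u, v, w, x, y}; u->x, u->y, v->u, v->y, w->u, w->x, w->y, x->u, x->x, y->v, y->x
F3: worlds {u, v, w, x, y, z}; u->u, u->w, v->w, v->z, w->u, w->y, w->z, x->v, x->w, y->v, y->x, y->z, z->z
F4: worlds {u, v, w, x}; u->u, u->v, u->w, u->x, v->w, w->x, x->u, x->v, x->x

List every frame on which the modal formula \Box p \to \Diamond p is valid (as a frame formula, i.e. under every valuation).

The schema corresponds to seriality: \forall x \exists y Rxy.
F1: fails — world b has no successor.
F2: holds.
F3: holds.
F4: holds.

F2, F3, F4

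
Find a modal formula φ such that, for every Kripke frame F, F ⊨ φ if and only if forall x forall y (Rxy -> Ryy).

The condition is shift-reflexivity. The T□ schema □(□ψ → ψ) defines it.
Suppose □(□ψ→ψ) is valid. Take Rxy and set V(ψ)={w : Ryw}. Then at y, □ψ holds; since □(□ψ→ψ) at x, □ψ→ψ at y, so ψ at y, i.e. Ryy.

□(□ψ → ψ)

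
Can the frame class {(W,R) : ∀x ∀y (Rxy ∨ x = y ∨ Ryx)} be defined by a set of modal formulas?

No

If a class were modally definable it would be closed under disjoint unions (Goldblatt–Thomason).
Take 2 disjoint single-world reflexive frames: each is trivially connected, but their disjoint union has 2 worlds with no edge between distinct components, so it is not connected.
Hence connectedness of R is not modally definable.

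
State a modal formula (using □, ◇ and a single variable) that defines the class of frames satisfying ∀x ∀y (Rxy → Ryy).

□(□q → q)

This is shift-reflexivity; the standard corresponding axiom is T□: □(□q → q).
Suppose □(□q→q) is valid. Take Rxy and set V(q)={w : Ryw}. Then at y, □q holds; since □(□q→q) at x, □q→q at y, so q at y, i.e. Ryy.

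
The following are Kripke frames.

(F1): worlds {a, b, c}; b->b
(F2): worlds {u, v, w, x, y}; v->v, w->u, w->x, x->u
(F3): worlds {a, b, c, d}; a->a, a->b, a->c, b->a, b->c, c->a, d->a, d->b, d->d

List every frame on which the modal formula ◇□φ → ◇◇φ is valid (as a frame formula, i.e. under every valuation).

(F1), (F3)

The schema corresponds to a generalized confluence (Geach) condition: ∀x ∀y (xRy → ∃w (yRw ∧ xR²w)).
(F1): holds.
(F2): fails — wRu but no t with uRt and wR²t.
(F3): holds.
Valid on: (F1), (F3).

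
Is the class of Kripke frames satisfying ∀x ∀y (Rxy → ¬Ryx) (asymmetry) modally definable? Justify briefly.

No — not modally definable

If a class were modally definable it would be closed under surjective bounded morphisms (Goldblatt–Thomason).
The 5-cycle (worlds w0,w1,w2,w3,w4 with w0→w1→w2→w3→w4→w0) is asymmetric. Mapping every world to a single reflexive point • is a surjective bounded morphism, and the reflexive point is not asymmetric (R•• but asymmetry requires ¬R••).
Hence asymmetry is not modally definable.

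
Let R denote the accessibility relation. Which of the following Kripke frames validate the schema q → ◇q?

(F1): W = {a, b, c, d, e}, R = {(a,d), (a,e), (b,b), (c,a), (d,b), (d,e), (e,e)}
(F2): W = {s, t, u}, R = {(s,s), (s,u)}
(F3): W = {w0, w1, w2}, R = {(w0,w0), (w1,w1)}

none

This is the axiom for reflexivity; its first-order frame correspondent is ∀x Rxx.
(F1): fails — world a does not see itself.
(F2): fails — world t does not see itself.
(F3): fails — world w2 does not see itself.
Valid on no frame.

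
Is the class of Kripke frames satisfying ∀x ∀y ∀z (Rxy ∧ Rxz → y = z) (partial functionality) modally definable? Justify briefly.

Yes — defined by ◇r → □r

This is a Sahlqvist condition; the CD axiom ◇r → □r defines it.
Suppose ◇r→□r is valid. Take Rxy, Rxz and set V(r)={y}. Then ◇r at x, so □r at x, so r at z, i.e. z=y.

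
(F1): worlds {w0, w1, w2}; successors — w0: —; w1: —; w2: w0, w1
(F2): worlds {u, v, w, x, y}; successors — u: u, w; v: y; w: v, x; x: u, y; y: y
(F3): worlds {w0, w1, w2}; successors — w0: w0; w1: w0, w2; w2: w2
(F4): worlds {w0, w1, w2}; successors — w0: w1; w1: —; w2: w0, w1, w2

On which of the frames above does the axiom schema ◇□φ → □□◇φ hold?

(F1)

Frame correspondent (Sahlqvist): ∀x ∀y ∀z ((xRy ∧ xR²z) → ∃w (yRw ∧ zRw)) — i.e. a generalized confluence (Geach) condition.
(F1): satisfies the condition.
(F2): fails — uRu, uR²v but no t with uRt and vRt.
(F3): fails — w1Rw0, w1R²w2 but no w with w0Rw and w2Rw.
(F4): fails — w2Rw0, w2R²w1 but no w with w0Rw and w1Rw.
Valid on: (F1).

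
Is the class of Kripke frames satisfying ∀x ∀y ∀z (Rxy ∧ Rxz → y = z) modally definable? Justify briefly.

The condition is partial functionality. A defining modal formula is ◇p → □p.
Suppose ◇p→□p is valid. Take Rxy, Rxz and set V(p)={y}. Then ◇p at x, so □p at x, so p at z, i.e. z=y.

Yes, by ◇p → □p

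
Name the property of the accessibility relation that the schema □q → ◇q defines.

Suppose □q→◇q is valid. At any x set V(q)=W. Then □q at x, so ◇q at x, so x has a successor.

Seriality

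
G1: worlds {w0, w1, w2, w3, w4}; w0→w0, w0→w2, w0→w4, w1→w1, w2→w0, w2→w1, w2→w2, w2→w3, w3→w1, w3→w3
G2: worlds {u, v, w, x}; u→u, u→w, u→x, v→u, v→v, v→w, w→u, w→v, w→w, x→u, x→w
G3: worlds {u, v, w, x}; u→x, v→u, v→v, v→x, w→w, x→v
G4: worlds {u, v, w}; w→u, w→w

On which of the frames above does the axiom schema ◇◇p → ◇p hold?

Frame correspondent (Sahlqvist): ∀x ∀y ∀z (Rxy ∧ Ryz → Rxz) — i.e. transitivity.
G1: fails — Rw0w2 and Rw2w1 but not Rw0w1.
G2: fails — Rxw and Rwv but not Rxv.
G3: fails — Rux and Rxv but not Ruv.
G4: holds.
Valid on: G4.

G4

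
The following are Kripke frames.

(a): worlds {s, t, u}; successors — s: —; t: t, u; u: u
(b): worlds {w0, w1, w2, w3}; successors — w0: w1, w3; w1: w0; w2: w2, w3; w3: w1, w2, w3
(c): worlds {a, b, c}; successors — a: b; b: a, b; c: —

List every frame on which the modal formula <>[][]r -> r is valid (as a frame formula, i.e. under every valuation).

(c)

This is the axiom for a generalized confluence (Geach) condition; its first-order frame correspondent is forall x forall y (xRy -> exists w (y R^2 w & x = w)).
(a): fails — tRu but no w with uR²w and t=w.
(b): fails — w0Rw1 but no w with w1R²w and w0=w.
(c): satisfies the condition.
Valid on: (c).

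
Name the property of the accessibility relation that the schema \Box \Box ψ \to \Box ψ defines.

Suppose □□ψ→□ψ is valid. Take Rxy and set V(ψ)={w : xR²w}. Then □□ψ at x, so □ψ at x, so ψ at y, i.e. ∃z(Rxz∧Rzy).

Density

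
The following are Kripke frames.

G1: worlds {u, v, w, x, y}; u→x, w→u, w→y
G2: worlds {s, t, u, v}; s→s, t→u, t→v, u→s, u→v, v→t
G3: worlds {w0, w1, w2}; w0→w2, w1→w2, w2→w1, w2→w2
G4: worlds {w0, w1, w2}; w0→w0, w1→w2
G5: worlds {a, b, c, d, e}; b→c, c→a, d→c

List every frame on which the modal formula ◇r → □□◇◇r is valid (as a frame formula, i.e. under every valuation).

Frame correspondent (Sahlqvist): ∀x ∀y ∀z ((xRy ∧ xR²z) → ∃w (y = w ∧ zR²w)) — i.e. a generalized confluence (Geach) condition.
G1: fails — wRu, wR²x but no t with u=t and xR²t.
G2: fails — tRu, tR²s but no w with u=w and sR²w.
G3: satisfies the condition.
G4: satisfies the condition.
G5: fails — bRc, bR²a but no w with c=w and aR²w.

G3, G4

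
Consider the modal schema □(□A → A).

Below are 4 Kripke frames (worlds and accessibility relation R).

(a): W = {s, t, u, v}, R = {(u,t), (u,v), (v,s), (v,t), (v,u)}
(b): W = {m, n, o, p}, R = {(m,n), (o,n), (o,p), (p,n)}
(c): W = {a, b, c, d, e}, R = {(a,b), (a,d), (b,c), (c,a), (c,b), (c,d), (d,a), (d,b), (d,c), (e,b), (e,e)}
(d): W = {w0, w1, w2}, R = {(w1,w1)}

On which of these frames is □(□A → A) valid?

(d)

The schema corresponds to shift-reflexivity: ∀x ∀y (Rxy → Ryy).
(a): fails — Ruv but not Rvv.
(b): fails — Ron but not Rnn.
(c): fails — Rbc but not Rcc.
(d): holds.
Valid on: (d).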